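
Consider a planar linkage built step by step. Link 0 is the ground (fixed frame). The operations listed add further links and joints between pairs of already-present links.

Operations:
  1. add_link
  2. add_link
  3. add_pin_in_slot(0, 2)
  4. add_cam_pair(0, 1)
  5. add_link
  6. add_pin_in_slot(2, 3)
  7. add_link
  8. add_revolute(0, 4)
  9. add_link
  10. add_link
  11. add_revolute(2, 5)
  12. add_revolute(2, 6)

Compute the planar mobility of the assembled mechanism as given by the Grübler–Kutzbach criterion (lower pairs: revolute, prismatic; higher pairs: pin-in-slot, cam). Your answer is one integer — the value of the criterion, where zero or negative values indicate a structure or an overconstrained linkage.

M = 9

ground; <1,0,0>
#1 <2,0,0>
#2 <3,0,0>
PS:0↔2 J2 <3,0,1>
C:0↔1 J2 <3,0,2>
#3 <4,0,2>
PS:2↔3 J2 <4,0,3>
#4 <5,0,3>
R:0↔4 J1 <5,1,3>
#5 <6,1,3>
#6 <7,1,3>
R:2↔5 J1 <7,2,3>
R:2↔6 J1 <7,3,3>
3×6 − 2×3 − 1×3 = 9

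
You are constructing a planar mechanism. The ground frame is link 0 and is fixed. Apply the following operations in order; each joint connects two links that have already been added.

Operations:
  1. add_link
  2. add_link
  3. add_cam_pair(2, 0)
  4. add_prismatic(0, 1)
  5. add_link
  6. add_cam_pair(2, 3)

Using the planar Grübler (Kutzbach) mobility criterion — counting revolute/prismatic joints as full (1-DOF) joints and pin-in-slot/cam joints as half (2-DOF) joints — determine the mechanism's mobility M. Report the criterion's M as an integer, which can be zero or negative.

M = 5

[1;0;0] (link 0 is ground)
L+ [2;0;0]
L+ [3;0;0]
C(2,0)∈J2 [3;0;1]
P(0,1)∈J1 [3;1;1]
L+ [4;1;1]
C(2,3)∈J2 [4;1;2]
mobility = 9 − 2 − 2 = 5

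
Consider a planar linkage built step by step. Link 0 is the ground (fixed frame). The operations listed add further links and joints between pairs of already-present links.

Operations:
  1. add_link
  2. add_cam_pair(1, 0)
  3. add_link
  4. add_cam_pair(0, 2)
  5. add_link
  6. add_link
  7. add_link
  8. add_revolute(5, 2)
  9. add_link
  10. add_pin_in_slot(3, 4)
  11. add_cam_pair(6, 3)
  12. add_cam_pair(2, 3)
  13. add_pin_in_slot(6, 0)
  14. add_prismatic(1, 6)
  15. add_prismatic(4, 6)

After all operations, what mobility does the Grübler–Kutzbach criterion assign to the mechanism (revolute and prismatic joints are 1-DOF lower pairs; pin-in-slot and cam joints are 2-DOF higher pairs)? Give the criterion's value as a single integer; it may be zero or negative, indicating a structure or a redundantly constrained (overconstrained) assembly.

L=1 J1=0 J2=0
add link → L=2 J1=0 J2=0
C@1,0 dof=2 J2 → L=2 J1=0 J2=1
add link → L=3 J1=0 J2=1
C@0,2 dof=2 J2 → L=3 J1=0 J2=2
add link → L=4 J1=0 J2=2
add link → L=5 J1=0 J2=2
add link → L=6 J1=0 J2=2
R@5,2 dof=1 J1 → L=6 J1=1 J2=2
add link → L=7 J1=1 J2=2
PS@3,4 dof=2 J2 → L=7 J1=1 J2=3
C@6,3 dof=2 J2 → L=7 J1=1 J2=4
C@2,3 dof=2 J2 → L=7 J1=1 J2=5
PS@6,0 dof=2 J2 → L=7 J1=1 J2=6
P@1,6 dof=1 J1 → L=7 J1=2 J2=6
P@4,6 dof=1 J1 → L=7 J1=3 J2=6
M=3(L−1)−2J1−J2=3·6−2·3−6=6

M = 6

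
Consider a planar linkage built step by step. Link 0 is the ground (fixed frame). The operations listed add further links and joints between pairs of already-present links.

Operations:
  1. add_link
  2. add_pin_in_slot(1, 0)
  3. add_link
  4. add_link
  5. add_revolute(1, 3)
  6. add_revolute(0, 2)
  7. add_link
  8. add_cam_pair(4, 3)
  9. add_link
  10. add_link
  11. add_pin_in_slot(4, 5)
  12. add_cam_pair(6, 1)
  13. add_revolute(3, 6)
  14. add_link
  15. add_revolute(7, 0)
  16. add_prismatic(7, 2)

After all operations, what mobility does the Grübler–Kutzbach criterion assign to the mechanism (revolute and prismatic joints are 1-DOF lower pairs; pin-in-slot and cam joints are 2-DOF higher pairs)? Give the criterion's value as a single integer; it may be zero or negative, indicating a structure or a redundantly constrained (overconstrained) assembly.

M = 7

link 0 = ground. State L|J1|J2 = 1|0|0
+link1  2|0|0
PS(1,0) f=2→J2  2|0|1
+link2  3|0|1
+link3  4|0|1
R(1,3) f=1→J1  4|1|1
R(0,2) f=1→J1  4|2|1
+link4  5|2|1
C(4,3) f=2→J2  5|2|2
+link5  6|2|2
+link6  7|2|2
PS(4,5) f=2→J2  7|2|3
C(6,1) f=2→J2  7|2|4
R(3,6) f=1→J1  7|3|4
+link7  8|3|4
R(7,0) f=1→J1  8|4|4
P(7,2) f=1→J1  8|5|4
M = 3(8−1)−2·5−4 = 21−10−4 = 7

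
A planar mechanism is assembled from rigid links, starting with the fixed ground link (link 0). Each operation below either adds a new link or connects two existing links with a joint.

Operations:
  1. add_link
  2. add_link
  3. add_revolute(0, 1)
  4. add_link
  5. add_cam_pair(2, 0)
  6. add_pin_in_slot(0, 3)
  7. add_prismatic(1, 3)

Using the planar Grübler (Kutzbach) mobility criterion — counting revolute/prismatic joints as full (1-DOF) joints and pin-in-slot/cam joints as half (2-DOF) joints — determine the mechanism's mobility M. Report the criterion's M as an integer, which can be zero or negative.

L=1 J1=0 J2=0
add link → L=2 J1=0 J2=0
add link → L=3 J1=0 J2=0
R@0,1 dof=1 J1 → L=3 J1=1 J2=0
add link → L=4 J1=1 J2=0
C@2,0 dof=2 J2 → L=4 J1=1 J2=1
PS@0,3 dof=2 J2 → L=4 J1=1 J2=2
P@1,3 dof=1 J1 → L=4 J1=2 J2=2
M=3(L−1)−2J1−J2=3·3−2·2−2=3

M = 3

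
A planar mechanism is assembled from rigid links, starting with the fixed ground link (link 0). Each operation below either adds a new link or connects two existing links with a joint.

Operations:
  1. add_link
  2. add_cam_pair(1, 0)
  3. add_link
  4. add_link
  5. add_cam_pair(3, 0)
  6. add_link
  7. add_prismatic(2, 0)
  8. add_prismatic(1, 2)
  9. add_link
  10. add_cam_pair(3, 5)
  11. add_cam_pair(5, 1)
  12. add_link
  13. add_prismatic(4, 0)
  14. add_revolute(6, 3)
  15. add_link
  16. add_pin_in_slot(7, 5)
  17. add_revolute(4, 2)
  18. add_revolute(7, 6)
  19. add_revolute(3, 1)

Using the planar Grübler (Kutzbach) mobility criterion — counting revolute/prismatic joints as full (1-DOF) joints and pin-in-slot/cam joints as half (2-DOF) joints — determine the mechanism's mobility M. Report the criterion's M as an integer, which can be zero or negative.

L=1 J1=0 J2=0
add link → L=2 J1=0 J2=0
C@1,0 dof=2 J2 → L=2 J1=0 J2=1
add link → L=3 J1=0 J2=1
add link → L=4 J1=0 J2=1
C@3,0 dof=2 J2 → L=4 J1=0 J2=2
add link → L=5 J1=0 J2=2
P@2,0 dof=1 J1 → L=5 J1=1 J2=2
P@1,2 dof=1 J1 → L=5 J1=2 J2=2
add link → L=6 J1=2 J2=2
C@3,5 dof=2 J2 → L=6 J1=2 J2=3
C@5,1 dof=2 J2 → L=6 J1=2 J2=4
add link → L=7 J1=2 J2=4
P@4,0 dof=1 J1 → L=7 J1=3 J2=4
R@6,3 dof=1 J1 → L=7 J1=4 J2=4
add link → L=8 J1=4 J2=4
PS@7,5 dof=2 J2 → L=8 J1=4 J2=5
R@4,2 dof=1 J1 → L=8 J1=5 J2=5
R@7,6 dof=1 J1 → L=8 J1=6 J2=5
R@3,1 dof=1 J1 → L=8 J1=7 J2=5
M=3(L−1)−2J1−J2=3·7−2·7−5=2

M = 2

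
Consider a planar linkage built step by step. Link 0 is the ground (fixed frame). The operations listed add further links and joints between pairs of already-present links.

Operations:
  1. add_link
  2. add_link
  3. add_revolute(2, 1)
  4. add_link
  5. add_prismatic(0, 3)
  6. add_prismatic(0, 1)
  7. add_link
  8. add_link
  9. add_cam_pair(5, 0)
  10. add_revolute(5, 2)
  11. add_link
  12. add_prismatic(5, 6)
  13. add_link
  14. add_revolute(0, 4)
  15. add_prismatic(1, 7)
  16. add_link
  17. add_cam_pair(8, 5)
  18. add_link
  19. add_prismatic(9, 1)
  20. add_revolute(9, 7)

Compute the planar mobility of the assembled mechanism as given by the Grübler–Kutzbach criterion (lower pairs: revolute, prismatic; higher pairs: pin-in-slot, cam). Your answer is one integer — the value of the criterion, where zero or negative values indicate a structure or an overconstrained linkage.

M = 7

link 0 = ground. State L|J1|J2 = 1|0|0
+link1  2|0|0
+link2  3|0|0
R(2,1) f=1→J1  3|1|0
+link3  4|1|0
P(0,3) f=1→J1  4|2|0
P(0,1) f=1→J1  4|3|0
+link4  5|3|0
+link5  6|3|0
C(5,0) f=2→J2  6|3|1
R(5,2) f=1→J1  6|4|1
+link6  7|4|1
P(5,6) f=1→J1  7|5|1
+link7  8|5|1
R(0,4) f=1→J1  8|6|1
P(1,7) f=1→J1  8|7|1
+link8  9|7|1
C(8,5) f=2→J2  9|7|2
+link9  10|7|2
P(9,1) f=1→J1  10|8|2
R(9,7) f=1→J1  10|9|2
M = 3(10−1)−2·9−2 = 27−18−2 = 7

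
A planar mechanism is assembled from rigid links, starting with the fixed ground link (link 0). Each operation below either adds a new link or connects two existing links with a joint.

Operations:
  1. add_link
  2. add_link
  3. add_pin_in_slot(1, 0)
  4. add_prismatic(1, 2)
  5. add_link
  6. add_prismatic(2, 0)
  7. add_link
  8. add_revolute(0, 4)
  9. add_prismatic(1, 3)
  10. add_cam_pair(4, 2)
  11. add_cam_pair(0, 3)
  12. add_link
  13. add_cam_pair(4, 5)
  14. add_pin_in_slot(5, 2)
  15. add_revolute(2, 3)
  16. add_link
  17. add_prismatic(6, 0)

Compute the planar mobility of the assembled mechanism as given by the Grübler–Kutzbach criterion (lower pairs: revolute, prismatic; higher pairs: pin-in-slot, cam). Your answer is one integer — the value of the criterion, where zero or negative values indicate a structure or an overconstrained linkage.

M = 1

link 0 = ground. State L|J1|J2 = 1|0|0
+link1  2|0|0
+link2  3|0|0
PS(1,0) f=2→J2  3|0|1
P(1,2) f=1→J1  3|1|1
+link3  4|1|1
P(2,0) f=1→J1  4|2|1
+link4  5|2|1
R(0,4) f=1→J1  5|3|1
P(1,3) f=1→J1  5|4|1
C(4,2) f=2→J2  5|4|2
C(0,3) f=2→J2  5|4|3
+link5  6|4|3
C(4,5) f=2→J2  6|4|4
PS(5,2) f=2→J2  6|4|5
R(2,3) f=1→J1  6|5|5
+link6  7|5|5
P(6,0) f=1→J1  7|6|5
M = 3(7−1)−2·6−5 = 18−12−5 = 1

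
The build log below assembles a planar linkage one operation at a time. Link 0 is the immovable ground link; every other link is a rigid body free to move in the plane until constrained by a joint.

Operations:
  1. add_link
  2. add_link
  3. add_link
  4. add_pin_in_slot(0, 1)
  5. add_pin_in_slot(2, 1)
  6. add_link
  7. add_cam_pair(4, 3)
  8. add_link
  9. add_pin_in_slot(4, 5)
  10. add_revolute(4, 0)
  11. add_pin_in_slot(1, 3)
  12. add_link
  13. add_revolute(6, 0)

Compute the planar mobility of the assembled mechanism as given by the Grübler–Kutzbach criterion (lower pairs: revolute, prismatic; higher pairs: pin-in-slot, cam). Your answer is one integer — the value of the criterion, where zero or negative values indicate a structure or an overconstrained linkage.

M = 9

link 0 = ground. State L|J1|J2 = 1|0|0
+link1  2|0|0
+link2  3|0|0
+link3  4|0|0
PS(0,1) f=2→J2  4|0|1
PS(2,1) f=2→J2  4|0|2
+link4  5|0|2
C(4,3) f=2→J2  5|0|3
+link5  6|0|3
PS(4,5) f=2→J2  6|0|4
R(4,0) f=1→J1  6|1|4
PS(1,3) f=2→J2  6|1|5
+link6  7|1|5
R(6,0) f=1→J1  7|2|5
M = 3(7−1)−2·2−5 = 18−4−5 = 9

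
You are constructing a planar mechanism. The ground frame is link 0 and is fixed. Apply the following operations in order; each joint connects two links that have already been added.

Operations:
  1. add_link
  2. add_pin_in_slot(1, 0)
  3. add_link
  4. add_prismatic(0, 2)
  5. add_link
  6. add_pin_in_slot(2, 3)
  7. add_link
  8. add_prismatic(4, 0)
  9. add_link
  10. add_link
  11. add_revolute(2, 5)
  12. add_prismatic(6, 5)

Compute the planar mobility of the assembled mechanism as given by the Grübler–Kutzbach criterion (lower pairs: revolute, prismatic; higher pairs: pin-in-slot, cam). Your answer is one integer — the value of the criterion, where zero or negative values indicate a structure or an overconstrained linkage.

M = 8

(L,J1,J2)=(1,0,0); link0 fixed
link1: (2,0,0)
PS 1-0 [J2]: (2,0,1)
link2: (3,0,1)
P 0-2 [J1]: (3,1,1)
link3: (4,1,1)
PS 2-3 [J2]: (4,1,2)
link4: (5,1,2)
P 4-0 [J1]: (5,2,2)
link5: (6,2,2)
link6: (7,2,2)
R 2-5 [J1]: (7,3,2)
P 6-5 [J1]: (7,4,2)
Grübler: 3·6 − 2·4 − 2 = 8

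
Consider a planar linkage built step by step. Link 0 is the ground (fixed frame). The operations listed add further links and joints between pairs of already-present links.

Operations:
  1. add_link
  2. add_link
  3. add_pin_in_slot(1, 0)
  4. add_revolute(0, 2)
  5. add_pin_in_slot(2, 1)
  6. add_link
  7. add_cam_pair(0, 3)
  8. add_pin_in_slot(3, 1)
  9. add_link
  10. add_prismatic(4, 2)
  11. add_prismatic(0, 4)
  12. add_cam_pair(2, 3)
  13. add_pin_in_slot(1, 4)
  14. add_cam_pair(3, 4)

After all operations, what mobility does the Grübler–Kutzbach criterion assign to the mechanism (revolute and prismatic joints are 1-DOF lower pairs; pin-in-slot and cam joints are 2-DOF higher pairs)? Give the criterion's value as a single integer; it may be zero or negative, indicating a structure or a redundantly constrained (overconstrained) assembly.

[1;0;0] (link 0 is ground)
L+ [2;0;0]
L+ [3;0;0]
PS(1,0)∈J2 [3;0;1]
R(0,2)∈J1 [3;1;1]
PS(2,1)∈J2 [3;1;2]
L+ [4;1;2]
C(0,3)∈J2 [4;1;3]
PS(3,1)∈J2 [4;1;4]
L+ [5;1;4]
P(4,2)∈J1 [5;2;4]
P(0,4)∈J1 [5;3;4]
C(2,3)∈J2 [5;3;5]
PS(1,4)∈J2 [5;3;6]
C(3,4)∈J2 [5;3;7]
mobility = 12 − 6 − 7 = -1

M = -1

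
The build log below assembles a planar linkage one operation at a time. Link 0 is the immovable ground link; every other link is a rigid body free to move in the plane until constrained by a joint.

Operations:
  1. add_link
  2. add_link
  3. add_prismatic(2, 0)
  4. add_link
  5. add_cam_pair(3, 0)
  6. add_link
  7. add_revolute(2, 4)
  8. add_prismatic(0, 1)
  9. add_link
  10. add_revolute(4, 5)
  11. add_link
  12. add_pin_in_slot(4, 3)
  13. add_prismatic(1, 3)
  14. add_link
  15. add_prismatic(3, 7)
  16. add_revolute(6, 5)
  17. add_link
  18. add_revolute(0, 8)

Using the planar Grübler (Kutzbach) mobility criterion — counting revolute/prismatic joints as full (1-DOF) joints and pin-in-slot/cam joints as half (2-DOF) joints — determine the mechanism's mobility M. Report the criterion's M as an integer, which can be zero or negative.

M = 6

L=1 J1=0 J2=0
add link → L=2 J1=0 J2=0
add link → L=3 J1=0 J2=0
P@2,0 dof=1 J1 → L=3 J1=1 J2=0
add link → L=4 J1=1 J2=0
C@3,0 dof=2 J2 → L=4 J1=1 J2=1
add link → L=5 J1=1 J2=1
R@2,4 dof=1 J1 → L=5 J1=2 J2=1
P@0,1 dof=1 J1 → L=5 J1=3 J2=1
add link → L=6 J1=3 J2=1
R@4,5 dof=1 J1 → L=6 J1=4 J2=1
add link → L=7 J1=4 J2=1
PS@4,3 dof=2 J2 → L=7 J1=4 J2=2
P@1,3 dof=1 J1 → L=7 J1=5 J2=2
add link → L=8 J1=5 J2=2
P@3,7 dof=1 J1 → L=8 J1=6 J2=2
R@6,5 dof=1 J1 → L=8 J1=7 J2=2
add link → L=9 J1=7 J2=2
R@0,8 dof=1 J1 → L=9 J1=8 J2=2
M=3(L−1)−2J1−J2=3·8−2·8−2=6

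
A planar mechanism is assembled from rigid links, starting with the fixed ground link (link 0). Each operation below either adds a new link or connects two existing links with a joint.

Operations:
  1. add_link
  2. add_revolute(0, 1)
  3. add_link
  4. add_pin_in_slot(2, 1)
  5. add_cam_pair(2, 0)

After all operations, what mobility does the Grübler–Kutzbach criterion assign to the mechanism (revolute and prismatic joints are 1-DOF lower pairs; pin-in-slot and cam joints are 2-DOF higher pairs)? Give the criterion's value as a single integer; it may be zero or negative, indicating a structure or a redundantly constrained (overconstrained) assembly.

ground; <1,0,0>
#1 <2,0,0>
R:0↔1 J1 <2,1,0>
#2 <3,1,0>
PS:2↔1 J2 <3,1,1>
C:2↔0 J2 <3,1,2>
3×2 − 2×1 − 1×2 = 2

M = 2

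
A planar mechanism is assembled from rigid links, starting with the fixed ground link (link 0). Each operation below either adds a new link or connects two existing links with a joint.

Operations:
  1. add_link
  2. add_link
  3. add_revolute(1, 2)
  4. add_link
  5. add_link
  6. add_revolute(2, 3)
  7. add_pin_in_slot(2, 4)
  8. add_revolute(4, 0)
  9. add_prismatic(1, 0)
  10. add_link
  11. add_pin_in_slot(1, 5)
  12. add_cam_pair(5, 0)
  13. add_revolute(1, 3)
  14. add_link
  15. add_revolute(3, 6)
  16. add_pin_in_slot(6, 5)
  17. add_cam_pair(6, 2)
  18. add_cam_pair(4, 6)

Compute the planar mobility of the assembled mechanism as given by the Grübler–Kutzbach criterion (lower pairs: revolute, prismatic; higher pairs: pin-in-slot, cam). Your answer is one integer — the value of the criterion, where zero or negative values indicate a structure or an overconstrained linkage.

M = 0

[1;0;0] (link 0 is ground)
L+ [2;0;0]
L+ [3;0;0]
R(1,2)∈J1 [3;1;0]
L+ [4;1;0]
L+ [5;1;0]
R(2,3)∈J1 [5;2;0]
PS(2,4)∈J2 [5;2;1]
R(4,0)∈J1 [5;3;1]
P(1,0)∈J1 [5;4;1]
L+ [6;4;1]
PS(1,5)∈J2 [6;4;2]
C(5,0)∈J2 [6;4;3]
R(1,3)∈J1 [6;5;3]
L+ [7;5;3]
R(3,6)∈J1 [7;6;3]
PS(6,5)∈J2 [7;6;4]
C(6,2)∈J2 [7;6;5]
C(4,6)∈J2 [7;6;6]
mobility = 18 − 12 − 6 = 0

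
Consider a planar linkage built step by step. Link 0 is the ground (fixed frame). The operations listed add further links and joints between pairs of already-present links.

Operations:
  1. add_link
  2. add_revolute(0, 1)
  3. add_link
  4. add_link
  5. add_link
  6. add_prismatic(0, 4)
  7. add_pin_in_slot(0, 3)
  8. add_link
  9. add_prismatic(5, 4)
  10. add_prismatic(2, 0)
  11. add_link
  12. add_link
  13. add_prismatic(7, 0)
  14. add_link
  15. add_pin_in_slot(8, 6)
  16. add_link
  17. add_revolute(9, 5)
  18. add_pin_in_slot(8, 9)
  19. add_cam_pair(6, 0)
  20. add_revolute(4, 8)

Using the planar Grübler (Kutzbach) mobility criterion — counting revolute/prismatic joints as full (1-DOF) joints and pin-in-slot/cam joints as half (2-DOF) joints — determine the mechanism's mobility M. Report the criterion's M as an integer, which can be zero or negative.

ground; <1,0,0>
#1 <2,0,0>
R:0↔1 J1 <2,1,0>
#2 <3,1,0>
#3 <4,1,0>
#4 <5,1,0>
P:0↔4 J1 <5,2,0>
PS:0↔3 J2 <5,2,1>
#5 <6,2,1>
P:5↔4 J1 <6,3,1>
P:2↔0 J1 <6,4,1>
#6 <7,4,1>
#7 <8,4,1>
P:7↔0 J1 <8,5,1>
#8 <9,5,1>
PS:8↔6 J2 <9,5,2>
#9 <10,5,2>
R:9↔5 J1 <10,6,2>
PS:8↔9 J2 <10,6,3>
C:6↔0 J2 <10,6,4>
R:4↔8 J1 <10,7,4>
3×9 − 2×7 − 1×4 = 9

M = 9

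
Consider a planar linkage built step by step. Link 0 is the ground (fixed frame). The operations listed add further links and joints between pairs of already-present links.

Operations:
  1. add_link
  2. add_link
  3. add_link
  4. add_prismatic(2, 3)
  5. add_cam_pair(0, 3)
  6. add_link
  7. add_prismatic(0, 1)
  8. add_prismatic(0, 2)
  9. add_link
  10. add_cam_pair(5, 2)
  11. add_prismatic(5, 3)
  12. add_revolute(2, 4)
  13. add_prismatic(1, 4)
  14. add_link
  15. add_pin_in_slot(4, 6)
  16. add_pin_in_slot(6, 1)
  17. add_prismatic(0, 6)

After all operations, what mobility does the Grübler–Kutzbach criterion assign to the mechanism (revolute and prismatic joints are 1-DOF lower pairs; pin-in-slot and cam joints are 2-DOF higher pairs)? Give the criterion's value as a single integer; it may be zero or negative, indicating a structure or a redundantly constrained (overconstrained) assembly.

M = 0

L=1 J1=0 J2=0
add link → L=2 J1=0 J2=0
add link → L=3 J1=0 J2=0
add link → L=4 J1=0 J2=0
P@2,3 dof=1 J1 → L=4 J1=1 J2=0
C@0,3 dof=2 J2 → L=4 J1=1 J2=1
add link → L=5 J1=1 J2=1
P@0,1 dof=1 J1 → L=5 J1=2 J2=1
P@0,2 dof=1 J1 → L=5 J1=3 J2=1
add link → L=6 J1=3 J2=1
C@5,2 dof=2 J2 → L=6 J1=3 J2=2
P@5,3 dof=1 J1 → L=6 J1=4 J2=2
R@2,4 dof=1 J1 → L=6 J1=5 J2=2
P@1,4 dof=1 J1 → L=6 J1=6 J2=2
add link → L=7 J1=6 J2=2
PS@4,6 dof=2 J2 → L=7 J1=6 J2=3
PS@6,1 dof=2 J2 → L=7 J1=6 J2=4
P@0,6 dof=1 J1 → L=7 J1=7 J2=4
M=3(L−1)−2J1−J2=3·6−2·7−4=0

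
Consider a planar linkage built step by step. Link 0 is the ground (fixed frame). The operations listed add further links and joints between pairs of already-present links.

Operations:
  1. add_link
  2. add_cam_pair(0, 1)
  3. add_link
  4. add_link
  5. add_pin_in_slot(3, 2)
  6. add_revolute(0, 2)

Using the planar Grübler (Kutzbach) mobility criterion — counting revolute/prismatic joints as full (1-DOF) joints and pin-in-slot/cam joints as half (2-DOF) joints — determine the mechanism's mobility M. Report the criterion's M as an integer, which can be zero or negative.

M = 5

(L,J1,J2)=(1,0,0); link0 fixed
link1: (2,0,0)
C 0-1 [J2]: (2,0,1)
link2: (3,0,1)
link3: (4,0,1)
PS 3-2 [J2]: (4,0,2)
R 0-2 [J1]: (4,1,2)
Grübler: 3·3 − 2·1 − 2 = 5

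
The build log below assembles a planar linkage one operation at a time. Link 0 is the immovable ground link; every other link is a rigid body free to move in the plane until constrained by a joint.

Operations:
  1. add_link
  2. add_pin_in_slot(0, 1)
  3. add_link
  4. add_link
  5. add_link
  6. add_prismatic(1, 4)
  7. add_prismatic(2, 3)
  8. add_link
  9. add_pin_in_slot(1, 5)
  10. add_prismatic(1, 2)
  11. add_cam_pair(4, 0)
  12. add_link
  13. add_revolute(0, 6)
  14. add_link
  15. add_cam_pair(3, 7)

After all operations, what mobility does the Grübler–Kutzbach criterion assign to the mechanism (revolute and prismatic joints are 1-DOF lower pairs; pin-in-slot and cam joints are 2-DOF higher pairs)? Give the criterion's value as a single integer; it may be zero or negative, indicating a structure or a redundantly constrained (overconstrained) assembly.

link 0 = ground. State L|J1|J2 = 1|0|0
+link1  2|0|0
PS(0,1) f=2→J2  2|0|1
+link2  3|0|1
+link3  4|0|1
+link4  5|0|1
P(1,4) f=1→J1  5|1|1
P(2,3) f=1→J1  5|2|1
+link5  6|2|1
PS(1,5) f=2→J2  6|2|2
P(1,2) f=1→J1  6|3|2
C(4,0) f=2→J2  6|3|3
+link6  7|3|3
R(0,6) f=1→J1  7|4|3
+link7  8|4|3
C(3,7) f=2→J2  8|4|4
M = 3(8−1)−2·4−4 = 21−8−4 = 9

M = 9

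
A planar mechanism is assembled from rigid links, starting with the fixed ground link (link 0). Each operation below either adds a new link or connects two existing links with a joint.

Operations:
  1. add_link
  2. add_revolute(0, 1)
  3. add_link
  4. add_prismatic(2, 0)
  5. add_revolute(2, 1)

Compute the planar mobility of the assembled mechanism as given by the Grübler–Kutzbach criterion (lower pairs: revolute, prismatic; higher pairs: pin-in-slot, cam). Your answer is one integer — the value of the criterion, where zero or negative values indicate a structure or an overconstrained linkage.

(L,J1,J2)=(1,0,0); link0 fixed
link1: (2,0,0)
R 0-1 [J1]: (2,1,0)
link2: (3,1,0)
P 2-0 [J1]: (3,2,0)
R 2-1 [J1]: (3,3,0)
Grübler: 3·2 − 2·3 − 0 = 0

M = 0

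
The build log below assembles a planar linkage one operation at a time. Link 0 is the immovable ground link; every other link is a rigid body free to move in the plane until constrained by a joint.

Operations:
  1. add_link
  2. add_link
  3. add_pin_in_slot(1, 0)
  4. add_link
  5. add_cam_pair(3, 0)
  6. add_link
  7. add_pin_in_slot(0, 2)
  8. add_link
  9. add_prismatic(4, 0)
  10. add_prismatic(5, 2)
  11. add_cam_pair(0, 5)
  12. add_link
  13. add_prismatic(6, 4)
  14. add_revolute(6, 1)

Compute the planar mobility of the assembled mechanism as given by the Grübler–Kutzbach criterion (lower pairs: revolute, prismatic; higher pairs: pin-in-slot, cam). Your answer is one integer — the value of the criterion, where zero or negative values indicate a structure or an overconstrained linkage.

M = 6

(L,J1,J2)=(1,0,0); link0 fixed
link1: (2,0,0)
link2: (3,0,0)
PS 1-0 [J2]: (3,0,1)
link3: (4,0,1)
C 3-0 [J2]: (4,0,2)
link4: (5,0,2)
PS 0-2 [J2]: (5,0,3)
link5: (6,0,3)
P 4-0 [J1]: (6,1,3)
P 5-2 [J1]: (6,2,3)
C 0-5 [J2]: (6,2,4)
link6: (7,2,4)
P 6-4 [J1]: (7,3,4)
R 6-1 [J1]: (7,4,4)
Grübler: 3·6 − 2·4 − 4 = 6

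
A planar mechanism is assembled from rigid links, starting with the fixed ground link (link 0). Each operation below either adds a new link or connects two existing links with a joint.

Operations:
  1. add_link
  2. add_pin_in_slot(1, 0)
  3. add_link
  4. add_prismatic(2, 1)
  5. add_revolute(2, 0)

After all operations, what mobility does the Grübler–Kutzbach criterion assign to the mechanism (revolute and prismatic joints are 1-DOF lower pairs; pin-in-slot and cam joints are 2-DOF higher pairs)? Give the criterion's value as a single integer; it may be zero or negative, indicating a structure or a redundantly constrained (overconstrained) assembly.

[1;0;0] (link 0 is ground)
L+ [2;0;0]
PS(1,0)∈J2 [2;0;1]
L+ [3;0;1]
P(2,1)∈J1 [3;1;1]
R(2,0)∈J1 [3;2;1]
mobility = 6 − 4 − 1 = 1

M = 1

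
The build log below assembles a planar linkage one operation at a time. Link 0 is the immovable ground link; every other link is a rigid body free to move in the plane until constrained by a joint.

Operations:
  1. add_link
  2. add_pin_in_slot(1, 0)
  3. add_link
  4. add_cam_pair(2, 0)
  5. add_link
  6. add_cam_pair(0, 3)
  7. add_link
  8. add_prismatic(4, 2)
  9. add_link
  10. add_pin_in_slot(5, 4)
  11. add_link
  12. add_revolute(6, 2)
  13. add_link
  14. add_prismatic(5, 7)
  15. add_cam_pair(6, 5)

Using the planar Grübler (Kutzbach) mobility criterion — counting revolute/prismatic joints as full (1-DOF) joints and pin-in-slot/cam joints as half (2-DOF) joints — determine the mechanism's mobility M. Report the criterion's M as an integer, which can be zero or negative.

M = 10

link 0 = ground. State L|J1|J2 = 1|0|0
+link1  2|0|0
PS(1,0) f=2→J2  2|0|1
+link2  3|0|1
C(2,0) f=2→J2  3|0|2
+link3  4|0|2
C(0,3) f=2→J2  4|0|3
+link4  5|0|3
P(4,2) f=1→J1  5|1|3
+link5  6|1|3
PS(5,4) f=2→J2  6|1|4
+link6  7|1|4
R(6,2) f=1→J1  7|2|4
+link7  8|2|4
P(5,7) f=1→J1  8|3|4
C(6,5) f=2→J2  8|3|5
M = 3(8−1)−2·3−5 = 21−6−5 = 10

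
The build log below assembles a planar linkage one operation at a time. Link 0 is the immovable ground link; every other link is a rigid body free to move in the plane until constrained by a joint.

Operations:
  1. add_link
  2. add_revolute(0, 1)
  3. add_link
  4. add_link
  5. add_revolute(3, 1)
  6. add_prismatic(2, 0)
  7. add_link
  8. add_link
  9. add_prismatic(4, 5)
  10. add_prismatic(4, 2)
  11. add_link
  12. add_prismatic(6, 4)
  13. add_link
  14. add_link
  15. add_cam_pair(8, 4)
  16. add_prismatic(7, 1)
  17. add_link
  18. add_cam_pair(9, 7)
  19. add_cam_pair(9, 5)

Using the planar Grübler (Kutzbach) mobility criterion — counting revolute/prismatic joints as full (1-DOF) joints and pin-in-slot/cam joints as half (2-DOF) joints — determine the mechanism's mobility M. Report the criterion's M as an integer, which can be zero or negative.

L=1 J1=0 J2=0
add link → L=2 J1=0 J2=0
R@0,1 dof=1 J1 → L=2 J1=1 J2=0
add link → L=3 J1=1 J2=0
add link → L=4 J1=1 J2=0
R@3,1 dof=1 J1 → L=4 J1=2 J2=0
P@2,0 dof=1 J1 → L=4 J1=3 J2=0
add link → L=5 J1=3 J2=0
add link → L=6 J1=3 J2=0
P@4,5 dof=1 J1 → L=6 J1=4 J2=0
P@4,2 dof=1 J1 → L=6 J1=5 J2=0
add link → L=7 J1=5 J2=0
P@6,4 dof=1 J1 → L=7 J1=6 J2=0
add link → L=8 J1=6 J2=0
add link → L=9 J1=6 J2=0
C@8,4 dof=2 J2 → L=9 J1=6 J2=1
P@7,1 dof=1 J1 → L=9 J1=7 J2=1
add link → L=10 J1=7 J2=1
C@9,7 dof=2 J2 → L=10 J1=7 J2=2
C@9,5 dof=2 J2 → L=10 J1=7 J2=3
M=3(L−1)−2J1−J2=3·9−2·7−3=10

M = 10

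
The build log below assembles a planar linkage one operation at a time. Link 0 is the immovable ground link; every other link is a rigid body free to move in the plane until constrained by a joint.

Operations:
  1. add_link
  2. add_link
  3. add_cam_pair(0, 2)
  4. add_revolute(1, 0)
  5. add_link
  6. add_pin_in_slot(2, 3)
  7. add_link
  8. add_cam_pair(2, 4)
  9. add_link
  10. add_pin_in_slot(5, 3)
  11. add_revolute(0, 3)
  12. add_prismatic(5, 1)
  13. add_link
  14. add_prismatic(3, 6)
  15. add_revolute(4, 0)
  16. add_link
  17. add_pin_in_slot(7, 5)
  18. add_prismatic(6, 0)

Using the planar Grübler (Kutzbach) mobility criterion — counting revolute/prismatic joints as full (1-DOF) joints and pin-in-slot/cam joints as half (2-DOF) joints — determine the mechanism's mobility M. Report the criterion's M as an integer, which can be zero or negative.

M = 4

(L,J1,J2)=(1,0,0); link0 fixed
link1: (2,0,0)
link2: (3,0,0)
C 0-2 [J2]: (3,0,1)
R 1-0 [J1]: (3,1,1)
link3: (4,1,1)
PS 2-3 [J2]: (4,1,2)
link4: (5,1,2)
C 2-4 [J2]: (5,1,3)
link5: (6,1,3)
PS 5-3 [J2]: (6,1,4)
R 0-3 [J1]: (6,2,4)
P 5-1 [J1]: (6,3,4)
link6: (7,3,4)
P 3-6 [J1]: (7,4,4)
R 4-0 [J1]: (7,5,4)
link7: (8,5,4)
PS 7-5 [J2]: (8,5,5)
P 6-0 [J1]: (8,6,5)
Grübler: 3·7 − 2·6 − 5 = 4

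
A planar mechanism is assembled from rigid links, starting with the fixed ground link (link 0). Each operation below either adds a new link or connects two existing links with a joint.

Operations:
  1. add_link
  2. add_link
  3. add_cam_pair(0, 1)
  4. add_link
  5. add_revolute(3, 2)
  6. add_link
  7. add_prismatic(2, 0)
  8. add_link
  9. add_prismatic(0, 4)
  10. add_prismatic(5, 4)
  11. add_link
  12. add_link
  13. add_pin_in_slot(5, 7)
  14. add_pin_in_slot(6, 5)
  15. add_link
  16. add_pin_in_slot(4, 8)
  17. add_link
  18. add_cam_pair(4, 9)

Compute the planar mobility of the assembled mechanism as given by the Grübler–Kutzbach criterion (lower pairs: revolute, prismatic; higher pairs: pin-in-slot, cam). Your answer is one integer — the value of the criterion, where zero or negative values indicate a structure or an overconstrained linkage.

link 0 = ground. State L|J1|J2 = 1|0|0
+link1  2|0|0
+link2  3|0|0
C(0,1) f=2→J2  3|0|1
+link3  4|0|1
R(3,2) f=1→J1  4|1|1
+link4  5|1|1
P(2,0) f=1→J1  5|2|1
+link5  6|2|1
P(0,4) f=1→J1  6|3|1
P(5,4) f=1→J1  6|4|1
+link6  7|4|1
+link7  8|4|1
PS(5,7) f=2→J2  8|4|2
PS(6,5) f=2→J2  8|4|3
+link8  9|4|3
PS(4,8) f=2→J2  9|4|4
+link9  10|4|4
C(4,9) f=2→J2  10|4|5
M = 3(10−1)−2·4−5 = 27−8−5 = 14

M = 14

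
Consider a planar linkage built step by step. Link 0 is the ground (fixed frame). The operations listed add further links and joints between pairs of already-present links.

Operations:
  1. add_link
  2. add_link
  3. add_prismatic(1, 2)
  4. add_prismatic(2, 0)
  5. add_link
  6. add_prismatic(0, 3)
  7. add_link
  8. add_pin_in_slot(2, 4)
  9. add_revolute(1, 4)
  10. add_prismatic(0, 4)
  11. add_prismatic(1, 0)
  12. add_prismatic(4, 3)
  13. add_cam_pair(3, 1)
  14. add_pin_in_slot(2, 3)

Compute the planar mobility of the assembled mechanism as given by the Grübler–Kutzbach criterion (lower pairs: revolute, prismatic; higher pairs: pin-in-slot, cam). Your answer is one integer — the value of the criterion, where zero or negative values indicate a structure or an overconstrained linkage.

ground; <1,0,0>
#1 <2,0,0>
#2 <3,0,0>
P:1↔2 J1 <3,1,0>
P:2↔0 J1 <3,2,0>
#3 <4,2,0>
P:0↔3 J1 <4,3,0>
#4 <5,3,0>
PS:2↔4 J2 <5,3,1>
R:1↔4 J1 <5,4,1>
P:0↔4 J1 <5,5,1>
P:1↔0 J1 <5,6,1>
P:4↔3 J1 <5,7,1>
C:3↔1 J2 <5,7,2>
PS:2↔3 J2 <5,7,3>
3×4 − 2×7 − 1×3 = -5

M = -5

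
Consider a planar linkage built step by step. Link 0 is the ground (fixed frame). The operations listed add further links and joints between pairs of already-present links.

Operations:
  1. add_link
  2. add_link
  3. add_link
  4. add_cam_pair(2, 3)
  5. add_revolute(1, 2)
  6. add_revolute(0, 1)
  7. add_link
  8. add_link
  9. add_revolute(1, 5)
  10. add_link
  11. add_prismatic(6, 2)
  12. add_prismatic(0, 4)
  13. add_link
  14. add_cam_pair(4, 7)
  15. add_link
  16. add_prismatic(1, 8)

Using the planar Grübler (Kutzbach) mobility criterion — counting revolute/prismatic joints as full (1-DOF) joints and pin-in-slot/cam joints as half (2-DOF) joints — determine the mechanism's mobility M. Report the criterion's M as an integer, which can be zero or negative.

link 0 = ground. State L|J1|J2 = 1|0|0
+link1  2|0|0
+link2  3|0|0
+link3  4|0|0
C(2,3) f=2→J2  4|0|1
R(1,2) f=1→J1  4|1|1
R(0,1) f=1→J1  4|2|1
+link4  5|2|1
+link5  6|2|1
R(1,5) f=1→J1  6|3|1
+link6  7|3|1
P(6,2) f=1→J1  7|4|1
P(0,4) f=1→J1  7|5|1
+link7  8|5|1
C(4,7) f=2→J2  8|5|2
+link8  9|5|2
P(1,8) f=1→J1  9|6|2
M = 3(9−1)−2·6−2 = 24−12−2 = 10

M = 10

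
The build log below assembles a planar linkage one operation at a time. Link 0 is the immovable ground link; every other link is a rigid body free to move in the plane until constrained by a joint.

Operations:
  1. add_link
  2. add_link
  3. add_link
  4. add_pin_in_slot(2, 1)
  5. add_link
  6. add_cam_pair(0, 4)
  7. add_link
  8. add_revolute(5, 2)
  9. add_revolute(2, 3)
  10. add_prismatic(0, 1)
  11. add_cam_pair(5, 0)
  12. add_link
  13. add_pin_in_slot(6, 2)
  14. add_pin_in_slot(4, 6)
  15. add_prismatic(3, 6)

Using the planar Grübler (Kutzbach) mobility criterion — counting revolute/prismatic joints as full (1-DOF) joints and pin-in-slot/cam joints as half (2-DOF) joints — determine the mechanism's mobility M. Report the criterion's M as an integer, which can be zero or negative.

M = 5

ground; <1,0,0>
#1 <2,0,0>
#2 <3,0,0>
#3 <4,0,0>
PS:2↔1 J2 <4,0,1>
#4 <5,0,1>
C:0↔4 J2 <5,0,2>
#5 <6,0,2>
R:5↔2 J1 <6,1,2>
R:2↔3 J1 <6,2,2>
P:0↔1 J1 <6,3,2>
C:5↔0 J2 <6,3,3>
#6 <7,3,3>
PS:6↔2 J2 <7,3,4>
PS:4↔6 J2 <7,3,5>
P:3↔6 J1 <7,4,5>
3×6 − 2×4 − 1×5 = 5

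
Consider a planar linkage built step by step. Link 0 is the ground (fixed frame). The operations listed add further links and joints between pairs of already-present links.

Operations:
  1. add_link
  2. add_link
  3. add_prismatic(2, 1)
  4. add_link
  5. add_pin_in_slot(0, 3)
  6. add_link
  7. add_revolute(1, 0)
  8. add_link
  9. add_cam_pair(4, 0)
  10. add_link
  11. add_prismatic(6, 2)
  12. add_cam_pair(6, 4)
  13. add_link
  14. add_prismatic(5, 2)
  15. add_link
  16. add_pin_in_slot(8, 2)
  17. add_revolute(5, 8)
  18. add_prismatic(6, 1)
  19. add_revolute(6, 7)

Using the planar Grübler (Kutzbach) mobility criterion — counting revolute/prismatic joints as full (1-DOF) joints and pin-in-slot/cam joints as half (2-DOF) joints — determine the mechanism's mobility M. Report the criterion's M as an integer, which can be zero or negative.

L=1 J1=0 J2=0
add link → L=2 J1=0 J2=0
add link → L=3 J1=0 J2=0
P@2,1 dof=1 J1 → L=3 J1=1 J2=0
add link → L=4 J1=1 J2=0
PS@0,3 dof=2 J2 → L=4 J1=1 J2=1
add link → L=5 J1=1 J2=1
R@1,0 dof=1 J1 → L=5 J1=2 J2=1
add link → L=6 J1=2 J2=1
C@4,0 dof=2 J2 → L=6 J1=2 J2=2
add link → L=7 J1=2 J2=2
P@6,2 dof=1 J1 → L=7 J1=3 J2=2
C@6,4 dof=2 J2 → L=7 J1=3 J2=3
add link → L=8 J1=3 J2=3
P@5,2 dof=1 J1 → L=8 J1=4 J2=3
add link → L=9 J1=4 J2=3
PS@8,2 dof=2 J2 → L=9 J1=4 J2=4
R@5,8 dof=1 J1 → L=9 J1=5 J2=4
P@6,1 dof=1 J1 → L=9 J1=6 J2=4
R@6,7 dof=1 J1 → L=9 J1=7 J2=4
M=3(L−1)−2J1−J2=3·8−2·7−4=6

M = 6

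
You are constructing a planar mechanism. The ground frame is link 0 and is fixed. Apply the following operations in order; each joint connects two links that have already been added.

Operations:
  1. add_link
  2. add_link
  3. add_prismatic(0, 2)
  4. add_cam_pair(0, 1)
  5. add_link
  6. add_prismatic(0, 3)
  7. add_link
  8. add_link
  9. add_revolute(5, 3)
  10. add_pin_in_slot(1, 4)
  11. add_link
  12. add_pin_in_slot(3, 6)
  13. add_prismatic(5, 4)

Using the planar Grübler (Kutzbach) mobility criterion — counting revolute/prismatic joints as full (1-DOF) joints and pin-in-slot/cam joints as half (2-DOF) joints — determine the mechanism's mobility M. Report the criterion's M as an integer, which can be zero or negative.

ground; <1,0,0>
#1 <2,0,0>
#2 <3,0,0>
P:0↔2 J1 <3,1,0>
C:0↔1 J2 <3,1,1>
#3 <4,1,1>
P:0↔3 J1 <4,2,1>
#4 <5,2,1>
#5 <6,2,1>
R:5↔3 J1 <6,3,1>
PS:1↔4 J2 <6,3,2>
#6 <7,3,2>
PS:3↔6 J2 <7,3,3>
P:5↔4 J1 <7,4,3>
3×6 − 2×4 − 1×3 = 7

M = 7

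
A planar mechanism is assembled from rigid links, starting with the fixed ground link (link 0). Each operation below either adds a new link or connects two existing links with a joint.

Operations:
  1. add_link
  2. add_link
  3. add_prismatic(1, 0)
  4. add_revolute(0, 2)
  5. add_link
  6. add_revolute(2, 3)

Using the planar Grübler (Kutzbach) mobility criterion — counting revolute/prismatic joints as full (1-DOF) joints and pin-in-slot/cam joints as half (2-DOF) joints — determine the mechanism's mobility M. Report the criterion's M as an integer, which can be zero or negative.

ground; <1,0,0>
#1 <2,0,0>
#2 <3,0,0>
P:1↔0 J1 <3,1,0>
R:0↔2 J1 <3,2,0>
#3 <4,2,0>
R:2↔3 J1 <4,3,0>
3×3 − 2×3 − 1×0 = 3

M = 3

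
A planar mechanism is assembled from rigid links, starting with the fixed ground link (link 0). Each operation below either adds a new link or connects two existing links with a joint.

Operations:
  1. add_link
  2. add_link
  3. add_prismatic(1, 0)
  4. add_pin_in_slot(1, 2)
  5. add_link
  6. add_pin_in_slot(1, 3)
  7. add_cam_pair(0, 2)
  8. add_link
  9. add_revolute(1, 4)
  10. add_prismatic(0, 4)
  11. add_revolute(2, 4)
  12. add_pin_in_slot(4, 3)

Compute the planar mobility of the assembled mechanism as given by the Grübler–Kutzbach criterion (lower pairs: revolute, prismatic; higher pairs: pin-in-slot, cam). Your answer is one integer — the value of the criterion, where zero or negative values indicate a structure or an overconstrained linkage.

L=1 J1=0 J2=0
add link → L=2 J1=0 J2=0
add link → L=3 J1=0 J2=0
P@1,0 dof=1 J1 → L=3 J1=1 J2=0
PS@1,2 dof=2 J2 → L=3 J1=1 J2=1
add link → L=4 J1=1 J2=1
PS@1,3 dof=2 J2 → L=4 J1=1 J2=2
C@0,2 dof=2 J2 → L=4 J1=1 J2=3
add link → L=5 J1=1 J2=3
R@1,4 dof=1 J1 → L=5 J1=2 J2=3
P@0,4 dof=1 J1 → L=5 J1=3 J2=3
R@2,4 dof=1 J1 → L=5 J1=4 J2=3
PS@4,3 dof=2 J2 → L=5 J1=4 J2=4
M=3(L−1)−2J1−J2=3·4−2·4−4=0

M = 0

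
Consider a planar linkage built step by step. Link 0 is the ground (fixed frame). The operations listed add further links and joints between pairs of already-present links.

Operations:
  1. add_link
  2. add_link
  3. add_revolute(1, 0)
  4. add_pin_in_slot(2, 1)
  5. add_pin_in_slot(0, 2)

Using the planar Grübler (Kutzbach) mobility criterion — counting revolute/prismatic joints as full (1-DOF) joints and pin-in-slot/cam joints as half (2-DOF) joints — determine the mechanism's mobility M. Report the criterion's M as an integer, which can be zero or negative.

link 0 = ground. State L|J1|J2 = 1|0|0
+link1  2|0|0
+link2  3|0|0
R(1,0) f=1→J1  3|1|0
PS(2,1) f=2→J2  3|1|1
PS(0,2) f=2→J2  3|1|2
M = 3(3−1)−2·1−2 = 6−2−2 = 2

M = 2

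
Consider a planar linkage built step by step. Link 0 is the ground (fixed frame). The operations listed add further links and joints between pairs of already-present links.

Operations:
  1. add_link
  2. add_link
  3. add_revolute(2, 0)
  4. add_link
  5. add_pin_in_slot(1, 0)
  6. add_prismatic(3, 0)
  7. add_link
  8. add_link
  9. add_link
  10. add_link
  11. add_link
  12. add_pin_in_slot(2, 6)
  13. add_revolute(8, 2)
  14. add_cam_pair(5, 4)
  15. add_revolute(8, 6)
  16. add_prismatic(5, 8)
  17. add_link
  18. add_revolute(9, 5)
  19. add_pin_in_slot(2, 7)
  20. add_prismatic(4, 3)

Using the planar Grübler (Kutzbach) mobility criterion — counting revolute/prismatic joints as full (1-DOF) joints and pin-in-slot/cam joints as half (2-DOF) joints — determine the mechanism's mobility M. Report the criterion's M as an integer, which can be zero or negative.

L=1 J1=0 J2=0
add link → L=2 J1=0 J2=0
add link → L=3 J1=0 J2=0
R@2,0 dof=1 J1 → L=3 J1=1 J2=0
add link → L=4 J1=1 J2=0
PS@1,0 dof=2 J2 → L=4 J1=1 J2=1
P@3,0 dof=1 J1 → L=4 J1=2 J2=1
add link → L=5 J1=2 J2=1
add link → L=6 J1=2 J2=1
add link → L=7 J1=2 J2=1
add link → L=8 J1=2 J2=1
add link → L=9 J1=2 J2=1
PS@2,6 dof=2 J2 → L=9 J1=2 J2=2
R@8,2 dof=1 J1 → L=9 J1=3 J2=2
C@5,4 dof=2 J2 → L=9 J1=3 J2=3
R@8,6 dof=1 J1 → L=9 J1=4 J2=3
P@5,8 dof=1 J1 → L=9 J1=5 J2=3
add link → L=10 J1=5 J2=3
R@9,5 dof=1 J1 → L=10 J1=6 J2=3
PS@2,7 dof=2 J2 → L=10 J1=6 J2=4
P@4,3 dof=1 J1 → L=10 J1=7 J2=4
M=3(L−1)−2J1−J2=3·9−2·7−4=9

M = 9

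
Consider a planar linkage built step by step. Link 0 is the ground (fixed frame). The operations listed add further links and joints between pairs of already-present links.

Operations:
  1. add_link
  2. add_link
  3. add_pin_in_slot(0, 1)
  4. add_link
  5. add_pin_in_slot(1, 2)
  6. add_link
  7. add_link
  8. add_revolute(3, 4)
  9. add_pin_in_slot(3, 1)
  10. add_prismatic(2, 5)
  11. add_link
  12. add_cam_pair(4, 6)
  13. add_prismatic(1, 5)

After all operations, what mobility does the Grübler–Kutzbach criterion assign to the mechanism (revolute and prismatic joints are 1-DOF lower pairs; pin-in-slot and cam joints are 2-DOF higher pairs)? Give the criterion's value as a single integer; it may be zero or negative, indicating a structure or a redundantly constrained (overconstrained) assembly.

(L,J1,J2)=(1,0,0); link0 fixed
link1: (2,0,0)
link2: (3,0,0)
PS 0-1 [J2]: (3,0,1)
link3: (4,0,1)
PS 1-2 [J2]: (4,0,2)
link4: (5,0,2)
link5: (6,0,2)
R 3-4 [J1]: (6,1,2)
PS 3-1 [J2]: (6,1,3)
P 2-5 [J1]: (6,2,3)
link6: (7,2,3)
C 4-6 [J2]: (7,2,4)
P 1-5 [J1]: (7,3,4)
Grübler: 3·6 − 2·3 − 4 = 8

M = 8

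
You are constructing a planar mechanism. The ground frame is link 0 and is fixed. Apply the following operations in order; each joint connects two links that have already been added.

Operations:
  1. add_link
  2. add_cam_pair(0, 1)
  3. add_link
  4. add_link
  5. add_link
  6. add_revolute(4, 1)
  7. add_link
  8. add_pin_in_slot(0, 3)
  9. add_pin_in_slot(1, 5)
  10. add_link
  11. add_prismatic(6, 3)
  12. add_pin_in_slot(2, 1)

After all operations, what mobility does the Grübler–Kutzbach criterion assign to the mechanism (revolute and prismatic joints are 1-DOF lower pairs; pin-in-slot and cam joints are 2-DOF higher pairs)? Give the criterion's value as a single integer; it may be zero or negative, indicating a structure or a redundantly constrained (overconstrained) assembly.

M = 10

link 0 = ground. State L|J1|J2 = 1|0|0
+link1  2|0|0
C(0,1) f=2→J2  2|0|1
+link2  3|0|1
+link3  4|0|1
+link4  5|0|1
R(4,1) f=1→J1  5|1|1
+link5  6|1|1
PS(0,3) f=2→J2  6|1|2
PS(1,5) f=2→J2  6|1|3
+link6  7|1|3
P(6,3) f=1→J1  7|2|3
PS(2,1) f=2→J2  7|2|4
M = 3(7−1)−2·2−4 = 18−4−4 = 10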